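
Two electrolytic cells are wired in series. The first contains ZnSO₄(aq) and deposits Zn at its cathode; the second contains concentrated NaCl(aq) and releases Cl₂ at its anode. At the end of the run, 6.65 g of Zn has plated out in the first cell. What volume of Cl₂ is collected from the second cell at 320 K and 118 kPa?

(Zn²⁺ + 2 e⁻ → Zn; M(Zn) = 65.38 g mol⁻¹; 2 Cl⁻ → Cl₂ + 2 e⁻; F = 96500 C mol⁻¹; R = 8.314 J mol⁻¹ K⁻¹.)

2.29 L

n(Zn) = 6.65 / 65.38 = 0.1017 mol, so n(e⁻) = 2 × 0.1017 = 0.2034 mol.
The cells are in series, so the same 0.2034 mol of electrons passes through the second cell.
2 Cl⁻ → Cl₂ + 2 e⁻ — 2 mol e⁻ per mol Cl₂, so n(Cl₂) = 0.2034/2 = 0.1017 mol.
V = nRT/P = (0.1017 × 8.314 × 320) / (118 × 10³) = 0.00229 m³ = 2.29 L.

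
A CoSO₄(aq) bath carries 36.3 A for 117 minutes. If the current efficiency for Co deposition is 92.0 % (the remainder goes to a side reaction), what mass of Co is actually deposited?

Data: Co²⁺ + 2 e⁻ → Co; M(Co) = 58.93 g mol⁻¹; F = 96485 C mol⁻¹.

71.6 g

Q = I·t = 36.30 × 7020.0 = 254800 C.
n(e⁻) = 254800/96485 = 2.641 mol; theoretically n(Co) = 2.641/2 = 1.321 mol, m_theo = 77.82 g.
At 92.0 % efficiency, m_actual = 0.920 × 77.82 = 71.6 g.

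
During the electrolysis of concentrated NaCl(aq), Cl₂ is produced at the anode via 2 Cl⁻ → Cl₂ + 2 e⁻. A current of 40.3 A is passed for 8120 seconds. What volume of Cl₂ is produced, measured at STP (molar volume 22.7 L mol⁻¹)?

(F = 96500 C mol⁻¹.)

Q = I·t = 40.30 A × 8120.0 s = 327200 C.
n(e⁻) = Q/F = 327200 / 96500 = 3.391 mol.
2 electrons are transferred per Cl₂ molecule, so n(Cl₂) = 3.391 / 2 = 1.696 mol.
V = n × V_m = 1.696 × 22.7 = 38.5 L.

38.5 L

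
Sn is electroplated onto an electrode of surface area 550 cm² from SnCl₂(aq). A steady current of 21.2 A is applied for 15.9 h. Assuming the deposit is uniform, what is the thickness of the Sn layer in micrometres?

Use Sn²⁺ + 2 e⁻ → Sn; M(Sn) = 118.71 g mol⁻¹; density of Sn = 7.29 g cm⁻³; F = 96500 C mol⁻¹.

Q = I·t = 21.20 × 57240 = 1213000 C; n(e⁻) = 12.58 mol.
n(Sn) = n(e⁻)/2 = 6.288 mol, so m = 6.288 × 118.71 = 746.4 g.
Volume = m/ρ = 746.4 / 7.29 = 102.4 cm³.
Thickness = V/A = 102.4 / 550 = 0.186 cm = 1860 μm.

1860 μm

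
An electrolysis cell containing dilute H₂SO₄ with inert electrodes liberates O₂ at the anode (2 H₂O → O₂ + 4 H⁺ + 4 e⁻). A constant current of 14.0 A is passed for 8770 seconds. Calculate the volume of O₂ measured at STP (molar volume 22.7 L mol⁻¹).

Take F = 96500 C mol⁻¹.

7.22 L

Q = I·t = 14.00 A × 8770.0 s = 122800 C.
n(e⁻) = Q/F = 122800 / 96500 = 1.272 mol.
4 electrons are transferred per O₂ molecule, so n(O₂) = 1.272 / 4 = 0.3181 mol.
V = n × V_m = 0.3181 × 22.7 = 7.22 L.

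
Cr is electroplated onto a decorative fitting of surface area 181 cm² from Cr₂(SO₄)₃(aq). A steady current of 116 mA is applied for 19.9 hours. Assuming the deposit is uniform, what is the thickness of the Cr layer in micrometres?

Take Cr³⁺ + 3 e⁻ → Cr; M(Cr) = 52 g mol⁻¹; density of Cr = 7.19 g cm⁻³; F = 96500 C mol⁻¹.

11.5 μm

Q = I·t = 0.1160 × 71640 = 8310 C; n(e⁻) = 0.08612 mol.
n(Cr) = n(e⁻)/3 = 0.02871 mol, so m = 0.02871 × 52 = 1.493 g.
Volume = m/ρ = 1.493 / 7.19 = 0.2076 cm³.
Thickness = V/A = 0.2076 / 181 = 0.00115 cm = 11.5 μm.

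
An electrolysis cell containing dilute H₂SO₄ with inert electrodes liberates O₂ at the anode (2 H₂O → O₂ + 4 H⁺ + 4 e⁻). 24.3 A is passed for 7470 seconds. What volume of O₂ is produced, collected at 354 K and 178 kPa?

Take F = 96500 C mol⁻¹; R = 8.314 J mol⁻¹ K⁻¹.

Q = I·t = 24.30 A × 7470.0 s = 181500 C.
n(e⁻) = Q/F = 181500 / 96500 = 1.881 mol.
4 electrons are transferred per O₂ molecule, so n(O₂) = 1.881 / 4 = 0.4703 mol.
V = nRT/P = (0.4703 × 8.314 × 354) / (178 × 10³ Pa) = 0.00778 m³ = 7.78 L.

7.78 L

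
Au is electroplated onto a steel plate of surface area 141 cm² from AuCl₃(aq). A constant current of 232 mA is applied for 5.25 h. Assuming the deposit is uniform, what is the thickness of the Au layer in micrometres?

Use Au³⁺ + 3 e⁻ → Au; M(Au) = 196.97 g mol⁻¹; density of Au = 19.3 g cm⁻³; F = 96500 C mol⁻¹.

11.0 μm

Q = I·t = 0.2320 × 18900 = 4385 C; n(e⁻) = 0.04544 mol.
n(Au) = n(e⁻)/3 = 0.01515 mol, so m = 0.01515 × 196.97 = 2.983 g.
Volume = m/ρ = 2.983 / 19.3 = 0.1546 cm³.
Thickness = V/A = 0.1546 / 141 = 0.00110 cm = 11.0 μm.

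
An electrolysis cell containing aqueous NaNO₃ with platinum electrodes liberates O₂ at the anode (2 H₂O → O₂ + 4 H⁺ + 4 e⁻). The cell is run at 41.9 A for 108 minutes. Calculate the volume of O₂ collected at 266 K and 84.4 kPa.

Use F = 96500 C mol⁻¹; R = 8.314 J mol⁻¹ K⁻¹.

18.4 L

Q = I·t = 41.90 A × 6480.0 s = 271500 C.
n(e⁻) = Q/F = 271500 / 96500 = 2.814 mol.
4 electrons are transferred per O₂ molecule, so n(O₂) = 2.814 / 4 = 0.7034 mol.
V = nRT/P = (0.7034 × 8.314 × 266) / (84.4 × 10³ Pa) = 0.0184 m³ = 18.4 L.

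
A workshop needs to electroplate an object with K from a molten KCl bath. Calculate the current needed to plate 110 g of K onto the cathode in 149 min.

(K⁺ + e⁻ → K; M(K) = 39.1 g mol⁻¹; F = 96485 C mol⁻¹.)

n(K) = 110 / 39.1 = 2.813 mol.
n(e⁻) = 1 × 2.813 = 2.813 mol.
Q = n(e⁻)·F = 2.813 × 96485 = 271400 C.
I = Q/t = 271400 / 8940.0 s = 30.4 A.

30.4 A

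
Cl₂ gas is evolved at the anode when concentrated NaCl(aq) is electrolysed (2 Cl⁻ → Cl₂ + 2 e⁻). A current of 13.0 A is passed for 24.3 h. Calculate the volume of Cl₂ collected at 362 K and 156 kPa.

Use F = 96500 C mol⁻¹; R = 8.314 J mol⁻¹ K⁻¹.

Q = I·t = 13.00 A × 87480 s = 1137000 C.
n(e⁻) = Q/F = 1137000 / 96500 = 11.78 mol.
2 electrons are transferred per Cl₂ molecule, so n(Cl₂) = 11.78 / 2 = 5.892 mol.
V = nRT/P = (5.892 × 8.314 × 362) / (156 × 10³ Pa) = 0.114 m³ = 114 L.

114 L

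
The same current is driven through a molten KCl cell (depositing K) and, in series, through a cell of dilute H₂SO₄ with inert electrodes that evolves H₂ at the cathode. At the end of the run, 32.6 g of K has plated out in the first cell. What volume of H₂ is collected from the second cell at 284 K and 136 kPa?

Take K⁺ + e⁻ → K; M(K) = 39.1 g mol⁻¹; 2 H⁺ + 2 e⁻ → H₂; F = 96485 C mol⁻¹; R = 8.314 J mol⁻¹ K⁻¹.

7.24 L

n(K) = 32.6 / 39.1 = 0.8338 mol, so n(e⁻) = 1 × 0.8338 = 0.8338 mol.
The cells are in series, so the same 0.8338 mol of electrons passes through the second cell.
2 H⁺ + 2 e⁻ → H₂ — 2 mol e⁻ per mol H₂, so n(H₂) = 0.8338/2 = 0.4169 mol.
V = nRT/P = (0.4169 × 8.314 × 284) / (136 × 10³) = 0.00724 m³ = 7.24 L.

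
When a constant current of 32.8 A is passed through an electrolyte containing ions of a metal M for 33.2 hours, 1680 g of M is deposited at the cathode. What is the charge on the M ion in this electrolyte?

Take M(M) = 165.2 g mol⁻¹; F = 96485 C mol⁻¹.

Q = I·t = 32.80 A × 119520 s = 3920000 C, so n(e⁻) = 3920000/96485 = 40.63 mol.
n(M) deposited = 1680 / 165.2 = 10.17 mol.
Electrons per atom = n(e⁻)/n(M) = 40.63 / 10.17 = 4.00 ≈ 4, so the ion is M⁴⁺.

+4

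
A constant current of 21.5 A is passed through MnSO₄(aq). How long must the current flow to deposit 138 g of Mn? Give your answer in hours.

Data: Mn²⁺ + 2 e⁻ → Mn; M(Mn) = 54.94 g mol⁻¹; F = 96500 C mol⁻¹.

6.26 h

n(Mn) = m/M = 138 / 54.94 = 2.512 mol.
Each Mn atom requires 2 electrons, so n(e⁻) = 2 × 2.512 = 5.024 mol.
Q = n(e⁻)·F = 5.024 × 96500 = 484800 C.
t = Q/I = 484800 / 21.50 A = 22550 s = 6.26 h.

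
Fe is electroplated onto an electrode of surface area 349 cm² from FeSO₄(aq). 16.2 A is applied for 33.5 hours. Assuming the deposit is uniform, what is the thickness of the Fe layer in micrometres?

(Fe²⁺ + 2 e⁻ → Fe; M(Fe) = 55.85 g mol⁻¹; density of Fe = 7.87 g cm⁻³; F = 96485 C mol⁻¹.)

2060 μm

Q = I·t = 16.20 × 120600 = 1954000 C; n(e⁻) = 20.25 mol.
n(Fe) = n(e⁻)/2 = 10.12 mol, so m = 10.12 × 55.85 = 565.5 g.
Volume = m/ρ = 565.5 / 7.87 = 71.85 cm³.
Thickness = V/A = 71.85 / 349 = 0.206 cm = 2060 μm.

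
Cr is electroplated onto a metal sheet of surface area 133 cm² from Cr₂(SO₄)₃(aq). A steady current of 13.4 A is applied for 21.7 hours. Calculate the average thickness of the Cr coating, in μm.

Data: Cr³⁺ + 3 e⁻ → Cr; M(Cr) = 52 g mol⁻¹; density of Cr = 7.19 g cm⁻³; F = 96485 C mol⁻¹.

1970 μm

Q = I·t = 13.40 × 78120 = 1047000 C; n(e⁻) = 10.85 mol.
n(Cr) = n(e⁻)/3 = 3.616 mol, so m = 3.616 × 52 = 188.1 g.
Volume = m/ρ = 188.1 / 7.19 = 26.16 cm³.
Thickness = V/A = 26.16 / 133 = 0.197 cm = 1970 μm.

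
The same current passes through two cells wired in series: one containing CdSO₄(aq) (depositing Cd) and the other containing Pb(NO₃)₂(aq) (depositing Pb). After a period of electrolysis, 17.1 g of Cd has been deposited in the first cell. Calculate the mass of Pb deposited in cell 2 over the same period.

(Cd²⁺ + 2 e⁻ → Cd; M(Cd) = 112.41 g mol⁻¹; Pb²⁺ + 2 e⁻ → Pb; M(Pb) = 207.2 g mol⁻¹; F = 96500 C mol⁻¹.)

31.5 g

n(Cd) = 17.1 / 112.41 = 0.1521 mol.
Since Cd²⁺ + 2 e⁻ → Cd, n(e⁻) passed = 2 × 0.1521 = 0.3042 mol.
Cells in series carry the same charge, so the same 0.3042 mol of electrons passes through cell 2.
Pb²⁺ + 2 e⁻ → Pb, so n(Pb) = 0.3042 / 2 = 0.1521 mol.
m(Pb) = 0.1521 × 207.2 = 31.5 g.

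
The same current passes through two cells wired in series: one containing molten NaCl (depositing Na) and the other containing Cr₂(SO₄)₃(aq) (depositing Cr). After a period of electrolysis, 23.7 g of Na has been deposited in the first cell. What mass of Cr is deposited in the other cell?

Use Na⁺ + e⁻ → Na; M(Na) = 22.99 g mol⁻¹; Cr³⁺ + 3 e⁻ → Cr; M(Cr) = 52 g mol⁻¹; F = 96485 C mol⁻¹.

n(Na) = 23.7 / 22.99 = 1.031 mol.
Since Na⁺ + e⁻ → Na, n(e⁻) passed = 1 × 1.031 = 1.031 mol.
Cells in series carry the same charge, so the same 1.031 mol of electrons passes through cell 2.
Cr³⁺ + 3 e⁻ → Cr, so n(Cr) = 1.031 / 3 = 0.3436 mol.
m(Cr) = 0.3436 × 52 = 17.9 g.

17.9 g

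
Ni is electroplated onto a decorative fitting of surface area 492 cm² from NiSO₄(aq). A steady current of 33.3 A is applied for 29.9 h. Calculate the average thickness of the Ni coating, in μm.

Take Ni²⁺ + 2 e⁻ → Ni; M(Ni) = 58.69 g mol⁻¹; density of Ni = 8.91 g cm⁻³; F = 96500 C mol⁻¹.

Q = I·t = 33.30 × 107640 = 3584000 C; n(e⁻) = 37.14 mol.
n(Ni) = n(e⁻)/2 = 18.57 mol, so m = 18.57 × 58.69 = 1090 g.
Volume = m/ρ = 1090 / 8.91 = 122.3 cm³.
Thickness = V/A = 122.3 / 492 = 0.249 cm = 2490 μm.

2490 μm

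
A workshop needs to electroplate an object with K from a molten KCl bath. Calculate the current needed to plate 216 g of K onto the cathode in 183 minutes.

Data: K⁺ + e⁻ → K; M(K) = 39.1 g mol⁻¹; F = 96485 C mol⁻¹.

48.5 A

n(K) = 216 / 39.1 = 5.524 mol.
n(e⁻) = 1 × 5.524 = 5.524 mol.
Q = n(e⁻)·F = 5.524 × 96485 = 533000 C.
I = Q/t = 533000 / 10980 s = 48.5 A.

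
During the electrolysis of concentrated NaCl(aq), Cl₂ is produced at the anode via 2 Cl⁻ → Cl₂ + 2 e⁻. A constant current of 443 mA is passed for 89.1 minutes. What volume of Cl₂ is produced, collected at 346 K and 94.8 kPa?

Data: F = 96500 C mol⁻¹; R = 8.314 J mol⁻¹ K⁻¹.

0.372 L

Q = I·t = 0.4430 A × 5346.0 s = 2368 C.
n(e⁻) = Q/F = 2368 / 96500 = 0.02454 mol.
2 electrons are transferred per Cl₂ molecule, so n(Cl₂) = 0.02454 / 2 = 0.01227 mol.
V = nRT/P = (0.01227 × 8.314 × 346) / (94.8 × 10³ Pa) = 3.72 × 10⁻⁴ m³ = 0.372 L.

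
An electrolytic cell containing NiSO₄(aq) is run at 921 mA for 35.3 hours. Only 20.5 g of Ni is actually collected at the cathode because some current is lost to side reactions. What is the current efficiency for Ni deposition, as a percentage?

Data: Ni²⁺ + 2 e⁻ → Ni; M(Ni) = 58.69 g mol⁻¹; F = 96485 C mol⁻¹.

Q = I·t = 0.9210 × 127080 = 117000 C; n(e⁻) = 117000/96485 = 1.213 mol.
Theoretical n(Ni) = n(e⁻)/2 = 0.6065 mol, i.e. m_theo = 0.6065 × 58.69 = 35.60 g.
Efficiency = m_actual / m_theo = 20.5 / 35.60 = 57.6 %.

57.6 %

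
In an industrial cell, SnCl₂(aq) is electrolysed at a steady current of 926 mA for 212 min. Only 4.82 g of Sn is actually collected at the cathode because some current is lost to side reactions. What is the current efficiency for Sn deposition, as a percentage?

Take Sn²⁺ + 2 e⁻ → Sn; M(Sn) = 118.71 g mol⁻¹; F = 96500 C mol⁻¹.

66.5 %

Q = I·t = 0.9260 × 12720 = 11780 C; n(e⁻) = 11780/96500 = 0.1221 mol.
Theoretical n(Sn) = n(e⁻)/2 = 0.06103 mol, i.e. m_theo = 0.06103 × 118.71 = 7.245 g.
Efficiency = m_actual / m_theo = 4.82 / 7.245 = 66.5 %.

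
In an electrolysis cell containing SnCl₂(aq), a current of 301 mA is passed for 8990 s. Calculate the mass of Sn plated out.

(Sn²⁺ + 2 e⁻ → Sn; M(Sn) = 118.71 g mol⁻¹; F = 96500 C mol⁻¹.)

1.66 g

Q = I·t = 0.3010 A × 8990.0 s = 2706 C.
n(e⁻) = Q/F = 2706 / 96500 = 0.02804 mol.
Sn²⁺ + 2 e⁻ → Sn, so n(Sn) = n(e⁻)/2 = 0.01402 mol.
m = n·M = 0.01402 × 118.71 = 1.66 g.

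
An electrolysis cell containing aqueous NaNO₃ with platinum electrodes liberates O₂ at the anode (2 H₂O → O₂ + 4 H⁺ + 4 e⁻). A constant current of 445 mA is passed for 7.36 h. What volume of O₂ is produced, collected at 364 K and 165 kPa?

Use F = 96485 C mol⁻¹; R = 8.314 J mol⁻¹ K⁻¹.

Q = I·t = 0.4450 A × 26496 s = 11790 C.
n(e⁻) = Q/F = 11790 / 96485 = 0.1222 mol.
4 electrons are transferred per O₂ molecule, so n(O₂) = 0.1222 / 4 = 0.03055 mol.
V = nRT/P = (0.03055 × 8.314 × 364) / (165 × 10³ Pa) = 5.60 × 10⁻⁴ m³ = 0.560 L.

0.560 L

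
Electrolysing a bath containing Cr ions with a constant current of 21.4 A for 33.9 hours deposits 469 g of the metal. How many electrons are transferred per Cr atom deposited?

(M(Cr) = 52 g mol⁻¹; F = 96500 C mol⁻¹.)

Q = I·t = 21.40 A × 122040 s = 2612000 C, so n(e⁻) = 2612000/96500 = 27.06 mol.
n(Cr) deposited = 469 / 52 = 9.019 mol.
Electrons per atom = n(e⁻)/n(Cr) = 27.06 / 9.019 = 3.00 ≈ 3, so the ion is Cr³⁺.

3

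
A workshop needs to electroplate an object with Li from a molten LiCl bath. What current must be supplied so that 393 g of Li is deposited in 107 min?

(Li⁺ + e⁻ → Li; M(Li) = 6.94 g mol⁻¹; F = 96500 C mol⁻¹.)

851 A

n(Li) = 393 / 6.94 = 56.63 mol.
n(e⁻) = 1 × 56.63 = 56.63 mol.
Q = n(e⁻)·F = 56.63 × 96500 = 5465000 C.
I = Q/t = 5465000 / 6420.0 s = 851 A.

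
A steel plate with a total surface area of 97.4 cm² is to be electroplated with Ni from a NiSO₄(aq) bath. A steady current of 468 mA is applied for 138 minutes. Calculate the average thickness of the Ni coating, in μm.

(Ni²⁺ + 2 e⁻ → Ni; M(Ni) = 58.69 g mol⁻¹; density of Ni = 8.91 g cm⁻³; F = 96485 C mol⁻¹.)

13.6 μm

Q = I·t = 0.4680 × 8280.0 = 3875 C; n(e⁻) = 0.04016 mol.
n(Ni) = n(e⁻)/2 = 0.02008 mol, so m = 0.02008 × 58.69 = 1.179 g.
Volume = m/ρ = 1.179 / 8.91 = 0.1323 cm³.
Thickness = V/A = 0.1323 / 97.4 = 0.00136 cm = 13.6 μm.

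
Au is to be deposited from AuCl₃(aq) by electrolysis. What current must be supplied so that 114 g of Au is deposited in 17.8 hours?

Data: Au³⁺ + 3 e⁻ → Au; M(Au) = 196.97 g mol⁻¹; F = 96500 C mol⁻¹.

n(Au) = 114 / 196.97 = 0.5788 mol.
n(e⁻) = 3 × 0.5788 = 1.736 mol.
Q = n(e⁻)·F = 1.736 × 96500 = 167600 C.
I = Q/t = 167600 / 64080 s = 2.61 A.

2.61 A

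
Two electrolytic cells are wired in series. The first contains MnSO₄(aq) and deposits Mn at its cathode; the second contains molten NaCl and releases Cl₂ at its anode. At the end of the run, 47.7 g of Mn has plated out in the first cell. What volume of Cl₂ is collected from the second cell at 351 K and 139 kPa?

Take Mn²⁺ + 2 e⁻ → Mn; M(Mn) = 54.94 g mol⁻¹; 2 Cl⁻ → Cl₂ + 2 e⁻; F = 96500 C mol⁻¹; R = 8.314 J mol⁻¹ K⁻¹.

n(Mn) = 47.7 / 54.94 = 0.8682 mol, so n(e⁻) = 2 × 0.8682 = 1.736 mol.
The cells are in series, so the same 1.736 mol of electrons passes through the second cell.
2 Cl⁻ → Cl₂ + 2 e⁻ — 2 mol e⁻ per mol Cl₂, so n(Cl₂) = 1.736/2 = 0.8682 mol.
V = nRT/P = (0.8682 × 8.314 × 351) / (139 × 10³) = 0.0182 m³ = 18.2 L.

18.2 L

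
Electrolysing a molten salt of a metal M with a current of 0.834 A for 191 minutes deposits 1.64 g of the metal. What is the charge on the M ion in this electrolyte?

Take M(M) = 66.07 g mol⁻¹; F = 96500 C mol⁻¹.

+4

Q = I·t = 0.8340 A × 11460 s = 9558 C, so n(e⁻) = 9558/96500 = 0.09904 mol.
n(M) deposited = 1.64 / 66.07 = 0.02482 mol.
Electrons per atom = n(e⁻)/n(M) = 0.09904 / 0.02482 = 3.99 ≈ 4, so the ion is M⁴⁺.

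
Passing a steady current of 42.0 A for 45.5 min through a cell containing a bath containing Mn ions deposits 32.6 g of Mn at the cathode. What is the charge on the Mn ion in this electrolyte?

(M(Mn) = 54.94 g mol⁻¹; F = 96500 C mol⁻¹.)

+2

Q = I·t = 42.00 A × 2730.0 s = 114700 C, so n(e⁻) = 114700/96500 = 1.188 mol.
n(Mn) deposited = 32.6 / 54.94 = 0.5934 mol.
Electrons per atom = n(e⁻)/n(Mn) = 1.188 / 0.5934 = 2.00 ≈ 2, so the ion is Mn²⁺.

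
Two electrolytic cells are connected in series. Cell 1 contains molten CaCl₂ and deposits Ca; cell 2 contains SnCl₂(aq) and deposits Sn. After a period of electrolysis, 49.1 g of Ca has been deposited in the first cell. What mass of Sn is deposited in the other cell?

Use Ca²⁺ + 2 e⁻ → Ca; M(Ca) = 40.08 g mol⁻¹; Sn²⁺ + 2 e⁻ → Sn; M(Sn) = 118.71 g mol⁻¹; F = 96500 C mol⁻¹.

n(Ca) = 49.1 / 40.08 = 1.225 mol.
Since Ca²⁺ + 2 e⁻ → Ca, n(e⁻) passed = 2 × 1.225 = 2.450 mol.
Cells in series carry the same charge, so the same 2.450 mol of electrons passes through cell 2.
Sn²⁺ + 2 e⁻ → Sn, so n(Sn) = 2.450 / 2 = 1.225 mol.
m(Sn) = 1.225 × 118.71 = 145 g.

145 g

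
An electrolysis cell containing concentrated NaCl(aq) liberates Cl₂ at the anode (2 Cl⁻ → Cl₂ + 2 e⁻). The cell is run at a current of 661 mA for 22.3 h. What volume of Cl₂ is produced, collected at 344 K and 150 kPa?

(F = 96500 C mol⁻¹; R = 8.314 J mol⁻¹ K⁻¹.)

5.24 L

Q = I·t = 0.6610 A × 80280 s = 53070 C.
n(e⁻) = Q/F = 53070 / 96500 = 0.5499 mol.
2 electrons are transferred per Cl₂ molecule, so n(Cl₂) = 0.5499 / 2 = 0.2749 mol.
V = nRT/P = (0.2749 × 8.314 × 344) / (150 × 10³ Pa) = 0.00524 m³ = 5.24 L.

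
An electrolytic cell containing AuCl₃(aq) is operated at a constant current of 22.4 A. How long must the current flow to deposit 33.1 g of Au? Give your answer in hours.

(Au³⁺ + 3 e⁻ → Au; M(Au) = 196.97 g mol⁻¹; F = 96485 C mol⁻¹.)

n(Au) = m/M = 33.1 / 196.97 = 0.1680 mol.
Each Au atom requires 3 electrons, so n(e⁻) = 3 × 0.1680 = 0.5041 mol.
Q = n(e⁻)·F = 0.5041 × 96485 = 48640 C.
t = Q/I = 48640 / 22.40 A = 2172 s = 0.603 h.

0.603 h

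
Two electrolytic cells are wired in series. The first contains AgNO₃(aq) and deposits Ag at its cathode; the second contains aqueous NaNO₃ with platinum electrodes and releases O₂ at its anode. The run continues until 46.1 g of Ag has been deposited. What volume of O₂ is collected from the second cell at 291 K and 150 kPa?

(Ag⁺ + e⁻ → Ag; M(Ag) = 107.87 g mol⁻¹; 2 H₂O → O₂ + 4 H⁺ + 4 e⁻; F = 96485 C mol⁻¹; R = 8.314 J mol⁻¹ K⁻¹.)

n(Ag) = 46.1 / 107.87 = 0.4274 mol, so n(e⁻) = 1 × 0.4274 = 0.4274 mol.
The cells are in series, so the same 0.4274 mol of electrons passes through the second cell.
2 H₂O → O₂ + 4 H⁺ + 4 e⁻ — 4 mol e⁻ per mol O₂, so n(O₂) = 0.4274/4 = 0.1068 mol.
V = nRT/P = (0.1068 × 8.314 × 291) / (150 × 10³) = 0.00172 m³ = 1.72 L.

1.72 L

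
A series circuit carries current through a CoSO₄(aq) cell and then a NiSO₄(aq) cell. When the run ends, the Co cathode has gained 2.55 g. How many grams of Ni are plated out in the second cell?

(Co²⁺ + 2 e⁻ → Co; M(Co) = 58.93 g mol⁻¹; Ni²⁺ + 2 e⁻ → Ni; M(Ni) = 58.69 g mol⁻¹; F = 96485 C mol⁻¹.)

2.54 g

n(Co) = 2.55 / 58.93 = 0.04327 mol.
Since Co²⁺ + 2 e⁻ → Co, n(e⁻) passed = 2 × 0.04327 = 0.08654 mol.
Cells in series carry the same charge, so the same 0.08654 mol of electrons passes through cell 2.
Ni²⁺ + 2 e⁻ → Ni, so n(Ni) = 0.08654 / 2 = 0.04327 mol.
m(Ni) = 0.04327 × 58.69 = 2.54 g.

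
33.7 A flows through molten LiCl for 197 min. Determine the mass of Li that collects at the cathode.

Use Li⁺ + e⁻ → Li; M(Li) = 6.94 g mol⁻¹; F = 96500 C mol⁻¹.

28.6 g

Q = I·t = 33.70 A × 11820 s = 398300 C.
n(e⁻) = Q/F = 398300 / 96500 = 4.128 mol.
Li⁺ + e⁻ → Li, so n(Li) = n(e⁻)/1 = 4.128 mol.
m = n·M = 4.128 × 6.94 = 28.6 g.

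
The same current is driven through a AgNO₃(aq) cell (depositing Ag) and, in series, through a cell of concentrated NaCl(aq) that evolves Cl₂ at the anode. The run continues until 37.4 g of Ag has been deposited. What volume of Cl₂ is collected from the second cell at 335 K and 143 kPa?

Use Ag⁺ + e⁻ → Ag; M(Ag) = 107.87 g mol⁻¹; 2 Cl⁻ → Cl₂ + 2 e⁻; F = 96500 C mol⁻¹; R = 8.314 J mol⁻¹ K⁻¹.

3.38 L

n(Ag) = 37.4 / 107.87 = 0.3467 mol, so n(e⁻) = 1 × 0.3467 = 0.3467 mol.
The cells are in series, so the same 0.3467 mol of electrons passes through the second cell.
2 Cl⁻ → Cl₂ + 2 e⁻ — 2 mol e⁻ per mol Cl₂, so n(Cl₂) = 0.3467/2 = 0.1734 mol.
V = nRT/P = (0.1734 × 8.314 × 335) / (143 × 10³) = 0.00338 m³ = 3.38 L.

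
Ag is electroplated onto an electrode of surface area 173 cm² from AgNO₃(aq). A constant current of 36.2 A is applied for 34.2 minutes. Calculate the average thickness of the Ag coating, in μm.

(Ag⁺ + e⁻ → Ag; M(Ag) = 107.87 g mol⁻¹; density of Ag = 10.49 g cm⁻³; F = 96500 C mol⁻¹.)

458 μm

Q = I·t = 36.20 × 2052.0 = 74280 C; n(e⁻) = 0.7698 mol.
n(Ag) = n(e⁻)/1 = 0.7698 mol, so m = 0.7698 × 107.87 = 83.03 g.
Volume = m/ρ = 83.03 / 10.49 = 7.916 cm³.
Thickness = V/A = 7.916 / 173 = 0.0458 cm = 458 μm.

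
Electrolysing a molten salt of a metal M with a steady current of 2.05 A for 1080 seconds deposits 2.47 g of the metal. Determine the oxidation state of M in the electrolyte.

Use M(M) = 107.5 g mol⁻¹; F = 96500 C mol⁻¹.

+1

Q = I·t = 2.050 A × 1080.0 s = 2214 C, so n(e⁻) = 2214/96500 = 0.02294 mol.
n(M) deposited = 2.47 / 107.5 = 0.02298 mol.
Electrons per atom = n(e⁻)/n(M) = 0.02294 / 0.02298 = 0.999 ≈ 1, so the ion is M⁺.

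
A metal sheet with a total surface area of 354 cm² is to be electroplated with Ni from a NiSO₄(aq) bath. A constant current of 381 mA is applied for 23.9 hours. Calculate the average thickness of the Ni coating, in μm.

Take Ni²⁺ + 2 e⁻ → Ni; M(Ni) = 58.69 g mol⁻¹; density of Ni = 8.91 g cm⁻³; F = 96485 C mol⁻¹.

31.6 μm

Q = I·t = 0.3810 × 86040 = 32780 C; n(e⁻) = 0.3398 mol.
n(Ni) = n(e⁻)/2 = 0.1699 mol, so m = 0.1699 × 58.69 = 9.970 g.
Volume = m/ρ = 9.970 / 8.91 = 1.119 cm³.
Thickness = V/A = 1.119 / 354 = 0.00316 cm = 31.6 μm.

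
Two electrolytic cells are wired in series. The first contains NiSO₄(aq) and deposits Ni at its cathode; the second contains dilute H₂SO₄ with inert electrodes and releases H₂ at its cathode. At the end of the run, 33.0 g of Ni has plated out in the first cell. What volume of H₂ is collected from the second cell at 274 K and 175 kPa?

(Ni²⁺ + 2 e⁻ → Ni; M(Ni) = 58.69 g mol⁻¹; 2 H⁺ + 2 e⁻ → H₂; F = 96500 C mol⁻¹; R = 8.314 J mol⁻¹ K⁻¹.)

7.32 L

n(Ni) = 33.0 / 58.69 = 0.5623 mol, so n(e⁻) = 2 × 0.5623 = 1.125 mol.
The cells are in series, so the same 1.125 mol of electrons passes through the second cell.
2 H⁺ + 2 e⁻ → H₂ — 2 mol e⁻ per mol H₂, so n(H₂) = 1.125/2 = 0.5623 mol.
V = nRT/P = (0.5623 × 8.314 × 274) / (175 × 10³) = 0.00732 m³ = 7.32 L.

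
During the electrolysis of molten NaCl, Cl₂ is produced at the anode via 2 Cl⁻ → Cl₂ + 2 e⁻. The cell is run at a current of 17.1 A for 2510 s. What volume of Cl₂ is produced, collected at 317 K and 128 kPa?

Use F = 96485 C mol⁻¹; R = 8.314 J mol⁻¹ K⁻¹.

Q = I·t = 17.10 A × 2510.0 s = 42920 C.
n(e⁻) = Q/F = 42920 / 96485 = 0.4448 mol.
2 electrons are transferred per Cl₂ molecule, so n(Cl₂) = 0.4448 / 2 = 0.2224 mol.
V = nRT/P = (0.2224 × 8.314 × 317) / (128 × 10³ Pa) = 0.00458 m³ = 4.58 L.

4.58 L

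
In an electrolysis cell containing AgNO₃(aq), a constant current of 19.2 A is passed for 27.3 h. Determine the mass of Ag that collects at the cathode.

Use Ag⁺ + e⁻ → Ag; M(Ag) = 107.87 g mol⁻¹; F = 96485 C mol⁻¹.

Q = I·t = 19.20 A × 98280 s = 1887000 C.
n(e⁻) = Q/F = 1887000 / 96485 = 19.56 mol.
Ag⁺ + e⁻ → Ag, so n(Ag) = n(e⁻)/1 = 19.56 mol.
m = n·M = 19.56 × 107.87 = 2110 g.

2110 g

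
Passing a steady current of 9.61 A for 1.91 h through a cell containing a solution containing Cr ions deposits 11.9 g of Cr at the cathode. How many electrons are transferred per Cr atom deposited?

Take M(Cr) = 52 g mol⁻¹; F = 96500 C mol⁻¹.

Q = I·t = 9.610 A × 6876.0 s = 66080 C, so n(e⁻) = 66080/96500 = 0.6847 mol.
n(Cr) deposited = 11.9 / 52 = 0.2288 mol.
Electrons per atom = n(e⁻)/n(Cr) = 0.6847 / 0.2288 = 2.99 ≈ 3, so the ion is Cr³⁺.

3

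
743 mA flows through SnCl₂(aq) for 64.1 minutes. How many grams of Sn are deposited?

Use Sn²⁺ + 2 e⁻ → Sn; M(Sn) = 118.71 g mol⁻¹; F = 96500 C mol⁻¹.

Q = I·t = 0.7430 A × 3846.0 s = 2858 C.
n(e⁻) = Q/F = 2858 / 96500 = 0.02961 mol.
Sn²⁺ + 2 e⁻ → Sn, so n(Sn) = n(e⁻)/2 = 0.01481 mol.
m = n·M = 0.01481 × 118.71 = 1.76 g.

1.76 g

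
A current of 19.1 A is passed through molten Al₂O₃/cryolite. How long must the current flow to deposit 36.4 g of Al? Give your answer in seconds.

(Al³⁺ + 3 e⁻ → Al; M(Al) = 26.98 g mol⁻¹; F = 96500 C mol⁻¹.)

n(Al) = m/M = 36.4 / 26.98 = 1.349 mol.
Each Al atom requires 3 electrons, so n(e⁻) = 3 × 1.349 = 4.047 mol.
Q = n(e⁻)·F = 4.047 × 96500 = 390600 C.
t = Q/I = 390600 / 19.10 A = 20450 s.

20400 s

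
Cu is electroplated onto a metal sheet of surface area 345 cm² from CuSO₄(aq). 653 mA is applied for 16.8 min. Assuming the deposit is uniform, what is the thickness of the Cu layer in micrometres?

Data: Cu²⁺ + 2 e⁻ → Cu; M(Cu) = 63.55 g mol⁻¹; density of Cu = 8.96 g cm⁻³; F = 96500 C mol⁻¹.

0.701 μm

Q = I·t = 0.6530 × 1008.0 = 658.2 C; n(e⁻) = 0.006821 mol.
n(Cu) = n(e⁻)/2 = 0.003410 mol, so m = 0.003410 × 63.55 = 0.2167 g.
Volume = m/ρ = 0.2167 / 8.96 = 0.02419 cm³.
Thickness = V/A = 0.02419 / 345 = 7.01 × 10⁻⁵ cm = 0.701 μm.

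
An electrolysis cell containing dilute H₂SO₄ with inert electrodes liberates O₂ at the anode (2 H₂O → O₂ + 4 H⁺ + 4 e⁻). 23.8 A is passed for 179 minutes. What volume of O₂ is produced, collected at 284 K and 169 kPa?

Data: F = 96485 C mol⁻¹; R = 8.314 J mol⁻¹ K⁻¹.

9.25 L

Q = I·t = 23.80 A × 10740 s = 255600 C.
n(e⁻) = Q/F = 255600 / 96485 = 2.649 mol.
4 electrons are transferred per O₂ molecule, so n(O₂) = 2.649 / 4 = 0.6623 mol.
V = nRT/P = (0.6623 × 8.314 × 284) / (169 × 10³ Pa) = 0.00925 m³ = 9.25 L.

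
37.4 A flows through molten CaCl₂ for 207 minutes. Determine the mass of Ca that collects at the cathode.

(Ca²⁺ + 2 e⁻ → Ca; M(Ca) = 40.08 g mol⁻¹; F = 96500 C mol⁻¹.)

Q = I·t = 37.40 A × 12420 s = 464500 C.
n(e⁻) = Q/F = 464500 / 96500 = 4.814 mol.
Ca²⁺ + 2 e⁻ → Ca, so n(Ca) = n(e⁻)/2 = 2.407 mol.
m = n·M = 2.407 × 40.08 = 96.5 g.

96.5 g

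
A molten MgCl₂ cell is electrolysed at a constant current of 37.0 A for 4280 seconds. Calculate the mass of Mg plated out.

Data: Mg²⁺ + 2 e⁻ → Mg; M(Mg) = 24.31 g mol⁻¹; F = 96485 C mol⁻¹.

Q = I·t = 37.00 A × 4280.0 s = 158400 C.
n(e⁻) = Q/F = 158400 / 96485 = 1.641 mol.
Mg²⁺ + 2 e⁻ → Mg, so n(Mg) = n(e⁻)/2 = 0.8206 mol.
m = n·M = 0.8206 × 24.31 = 19.9 g.

19.9 g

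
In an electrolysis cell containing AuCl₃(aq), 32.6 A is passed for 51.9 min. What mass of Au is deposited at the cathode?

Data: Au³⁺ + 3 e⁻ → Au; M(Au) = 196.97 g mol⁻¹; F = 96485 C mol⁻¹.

Q = I·t = 32.60 A × 3114.0 s = 101500 C.
n(e⁻) = Q/F = 101500 / 96485 = 1.052 mol.
Au³⁺ + 3 e⁻ → Au, so n(Au) = n(e⁻)/3 = 0.3507 mol.
m = n·M = 0.3507 × 196.97 = 69.1 g.

69.1 g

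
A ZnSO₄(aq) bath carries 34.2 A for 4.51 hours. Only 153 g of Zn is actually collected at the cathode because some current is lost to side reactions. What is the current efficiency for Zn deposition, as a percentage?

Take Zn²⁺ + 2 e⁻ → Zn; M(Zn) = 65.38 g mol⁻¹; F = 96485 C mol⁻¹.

Q = I·t = 34.20 × 16236 = 555300 C; n(e⁻) = 555300/96485 = 5.755 mol.
Theoretical n(Zn) = n(e⁻)/2 = 2.878 mol, i.e. m_theo = 2.878 × 65.38 = 188.1 g.
Efficiency = m_actual / m_theo = 153 / 188.1 = 81.3 %.

81.3 %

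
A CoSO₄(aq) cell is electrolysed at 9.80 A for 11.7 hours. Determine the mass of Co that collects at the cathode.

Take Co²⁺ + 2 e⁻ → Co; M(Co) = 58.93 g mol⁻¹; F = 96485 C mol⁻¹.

126 g

Q = I·t = 9.800 A × 42120 s = 412800 C.
n(e⁻) = Q/F = 412800 / 96485 = 4.278 mol.
Co²⁺ + 2 e⁻ → Co, so n(Co) = n(e⁻)/2 = 2.139 mol.
m = n·M = 2.139 × 58.93 = 126 g.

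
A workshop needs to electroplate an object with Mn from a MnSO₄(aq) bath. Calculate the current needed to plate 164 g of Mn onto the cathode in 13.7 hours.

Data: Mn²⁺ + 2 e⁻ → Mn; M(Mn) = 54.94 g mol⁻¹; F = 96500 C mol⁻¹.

11.7 A

n(Mn) = 164 / 54.94 = 2.985 mol.
n(e⁻) = 2 × 2.985 = 5.970 mol.
Q = n(e⁻)·F = 5.970 × 96500 = 576100 C.
I = Q/t = 576100 / 49320 s = 11.7 A.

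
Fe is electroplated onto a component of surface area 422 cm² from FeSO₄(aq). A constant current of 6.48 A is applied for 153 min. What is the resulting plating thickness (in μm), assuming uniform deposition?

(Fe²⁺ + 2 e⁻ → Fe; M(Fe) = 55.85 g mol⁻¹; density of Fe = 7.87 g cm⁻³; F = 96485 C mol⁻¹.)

51.8 μm

Q = I·t = 6.480 × 9180.0 = 59490 C; n(e⁻) = 0.6165 mol.
n(Fe) = n(e⁻)/2 = 0.3083 mol, so m = 0.3083 × 55.85 = 17.22 g.
Volume = m/ρ = 17.22 / 7.87 = 2.188 cm³.
Thickness = V/A = 2.188 / 422 = 0.00518 cm = 51.8 μm.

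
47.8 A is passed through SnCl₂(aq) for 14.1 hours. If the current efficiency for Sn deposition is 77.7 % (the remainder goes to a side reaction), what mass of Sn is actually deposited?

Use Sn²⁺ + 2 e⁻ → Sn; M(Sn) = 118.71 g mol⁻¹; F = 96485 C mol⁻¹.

Q = I·t = 47.80 × 50760 = 2426000 C.
n(e⁻) = 2426000/96485 = 25.15 mol; theoretically n(Sn) = 25.15/2 = 12.57 mol, m_theo = 1493 g.
At 77.7 % efficiency, m_actual = 0.777 × 1493 = 1160 g.

1160 g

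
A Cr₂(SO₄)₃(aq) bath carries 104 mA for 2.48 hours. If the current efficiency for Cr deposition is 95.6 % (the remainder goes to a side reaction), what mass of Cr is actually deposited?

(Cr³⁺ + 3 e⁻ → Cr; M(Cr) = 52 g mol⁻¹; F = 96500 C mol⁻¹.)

Q = I·t = 0.1040 × 8928.0 = 928.5 C.
n(e⁻) = 928.5/96500 = 0.009622 mol; theoretically n(Cr) = 0.009622/3 = 0.003207 mol, m_theo = 0.1668 g.
At 95.6 % efficiency, m_actual = 0.956 × 0.1668 = 0.159 g.

0.159 g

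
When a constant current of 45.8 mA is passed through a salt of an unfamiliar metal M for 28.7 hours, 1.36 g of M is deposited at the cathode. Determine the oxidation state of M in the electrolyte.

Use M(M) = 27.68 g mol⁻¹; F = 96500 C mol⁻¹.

Q = I·t = 0.04580 A × 103320 s = 4732 C, so n(e⁻) = 4732/96500 = 0.04904 mol.
n(M) deposited = 1.36 / 27.68 = 0.04913 mol.
Electrons per atom = n(e⁻)/n(M) = 0.04904 / 0.04913 = 0.998 ≈ 1, so the ion is M⁺.

+1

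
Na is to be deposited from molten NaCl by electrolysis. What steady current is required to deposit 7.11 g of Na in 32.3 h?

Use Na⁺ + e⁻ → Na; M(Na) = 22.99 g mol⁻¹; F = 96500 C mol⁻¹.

n(Na) = 7.11 / 22.99 = 0.3093 mol.
n(e⁻) = 1 × 0.3093 = 0.3093 mol.
Q = n(e⁻)·F = 0.3093 × 96500 = 29840 C.
I = Q/t = 29840 / 116280 s = 0.257 A.

0.257 A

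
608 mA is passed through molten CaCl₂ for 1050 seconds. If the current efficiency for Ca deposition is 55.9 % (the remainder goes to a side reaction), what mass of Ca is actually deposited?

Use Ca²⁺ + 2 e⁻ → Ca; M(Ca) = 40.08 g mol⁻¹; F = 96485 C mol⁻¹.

Q = I·t = 0.6080 × 1050.0 = 638.4 C.
n(e⁻) = 638.4/96485 = 0.006617 mol; theoretically n(Ca) = 0.006617/2 = 0.003308 mol, m_theo = 0.1326 g.
At 55.9 % efficiency, m_actual = 0.559 × 0.1326 = 0.0741 g.

0.0741 g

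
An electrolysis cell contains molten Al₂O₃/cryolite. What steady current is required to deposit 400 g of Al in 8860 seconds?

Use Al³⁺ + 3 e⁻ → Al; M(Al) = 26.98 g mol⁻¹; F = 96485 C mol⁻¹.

n(Al) = 400 / 26.98 = 14.83 mol.
n(e⁻) = 3 × 14.83 = 44.48 mol.
Q = n(e⁻)·F = 44.48 × 96485 = 4291000 C.
I = Q/t = 4291000 / 8860.0 s = 484 A.

484 A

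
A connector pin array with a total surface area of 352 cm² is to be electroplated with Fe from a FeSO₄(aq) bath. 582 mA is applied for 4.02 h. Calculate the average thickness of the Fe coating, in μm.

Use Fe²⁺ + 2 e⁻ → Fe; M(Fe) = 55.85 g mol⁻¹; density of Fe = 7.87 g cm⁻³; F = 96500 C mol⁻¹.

Q = I·t = 0.5820 × 14472 = 8423 C; n(e⁻) = 0.08728 mol.
n(Fe) = n(e⁻)/2 = 0.04364 mol, so m = 0.04364 × 55.85 = 2.437 g.
Volume = m/ρ = 2.437 / 7.87 = 0.3097 cm³.
Thickness = V/A = 0.3097 / 352 = 8.80 × 10⁻⁴ cm = 8.80 μm.

8.80 μm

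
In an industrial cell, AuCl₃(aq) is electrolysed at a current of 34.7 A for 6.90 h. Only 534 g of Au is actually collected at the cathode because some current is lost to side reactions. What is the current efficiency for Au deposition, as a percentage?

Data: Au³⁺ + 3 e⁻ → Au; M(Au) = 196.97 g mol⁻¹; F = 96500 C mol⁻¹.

91.1 %

Q = I·t = 34.70 × 24840 = 861900 C; n(e⁻) = 861900/96500 = 8.932 mol.
Theoretical n(Au) = n(e⁻)/3 = 2.977 mol, i.e. m_theo = 2.977 × 196.97 = 586.5 g.
Efficiency = m_actual / m_theo = 534 / 586.5 = 91.1 %.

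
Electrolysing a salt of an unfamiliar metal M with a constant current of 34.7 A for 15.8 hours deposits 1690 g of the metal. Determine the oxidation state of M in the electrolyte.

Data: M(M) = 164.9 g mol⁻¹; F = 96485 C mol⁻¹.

Q = I·t = 34.70 A × 56880 s = 1974000 C, so n(e⁻) = 1974000/96485 = 20.46 mol.
n(M) deposited = 1690 / 164.9 = 10.25 mol.
Electrons per atom = n(e⁻)/n(M) = 20.46 / 10.25 = 2.00 ≈ 2, so the ion is M²⁺.

+2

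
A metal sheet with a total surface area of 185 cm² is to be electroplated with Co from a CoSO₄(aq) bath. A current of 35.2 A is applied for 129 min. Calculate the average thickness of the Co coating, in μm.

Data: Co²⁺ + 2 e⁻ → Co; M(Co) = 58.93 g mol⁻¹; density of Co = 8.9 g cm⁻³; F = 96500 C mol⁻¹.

505 μm

Q = I·t = 35.20 × 7740.0 = 272400 C; n(e⁻) = 2.823 mol.
n(Co) = n(e⁻)/2 = 1.412 mol, so m = 1.412 × 58.93 = 83.19 g.
Volume = m/ρ = 83.19 / 8.9 = 9.347 cm³.
Thickness = V/A = 9.347 / 185 = 0.0505 cm = 505 μm.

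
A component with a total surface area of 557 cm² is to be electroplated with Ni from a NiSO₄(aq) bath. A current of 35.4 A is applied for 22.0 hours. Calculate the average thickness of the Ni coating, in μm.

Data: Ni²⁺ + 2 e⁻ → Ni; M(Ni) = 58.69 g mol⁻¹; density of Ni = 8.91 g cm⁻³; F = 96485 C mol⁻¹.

1720 μm

Q = I·t = 35.40 × 79200 = 2804000 C; n(e⁻) = 29.06 mol.
n(Ni) = n(e⁻)/2 = 14.53 mol, so m = 14.53 × 58.69 = 852.7 g.
Volume = m/ρ = 852.7 / 8.91 = 95.70 cm³.
Thickness = V/A = 95.70 / 557 = 0.172 cm = 1720 μm.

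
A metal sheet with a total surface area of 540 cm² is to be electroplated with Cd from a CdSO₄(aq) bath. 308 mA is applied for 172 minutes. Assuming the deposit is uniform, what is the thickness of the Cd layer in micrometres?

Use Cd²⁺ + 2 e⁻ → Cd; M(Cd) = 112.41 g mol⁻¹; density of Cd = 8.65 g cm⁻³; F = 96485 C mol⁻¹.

3.96 μm

Q = I·t = 0.3080 × 10320 = 3179 C; n(e⁻) = 0.03294 mol.
n(Cd) = n(e⁻)/2 = 0.01647 mol, so m = 0.01647 × 112.41 = 1.852 g.
Volume = m/ρ = 1.852 / 8.65 = 0.2141 cm³.
Thickness = V/A = 0.2141 / 540 = 3.96 × 10⁻⁴ cm = 3.96 μm.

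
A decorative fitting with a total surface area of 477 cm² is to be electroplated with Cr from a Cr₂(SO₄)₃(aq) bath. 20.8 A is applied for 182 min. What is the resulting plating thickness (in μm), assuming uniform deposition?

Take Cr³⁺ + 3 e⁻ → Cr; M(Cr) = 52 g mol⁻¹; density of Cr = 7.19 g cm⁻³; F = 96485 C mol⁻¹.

119 μm

Q = I·t = 20.80 × 10920 = 227100 C; n(e⁻) = 2.354 mol.
n(Cr) = n(e⁻)/3 = 0.7847 mol, so m = 0.7847 × 52 = 40.80 g.
Volume = m/ρ = 40.80 / 7.19 = 5.675 cm³.
Thickness = V/A = 5.675 / 477 = 0.0119 cm = 119 μm.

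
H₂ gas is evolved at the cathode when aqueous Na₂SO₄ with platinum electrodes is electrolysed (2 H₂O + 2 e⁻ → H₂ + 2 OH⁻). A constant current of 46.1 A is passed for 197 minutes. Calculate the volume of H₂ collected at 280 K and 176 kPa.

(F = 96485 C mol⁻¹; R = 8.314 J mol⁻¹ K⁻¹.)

Q = I·t = 46.10 A × 11820 s = 544900 C.
n(e⁻) = Q/F = 544900 / 96485 = 5.648 mol.
2 electrons are transferred per H₂ molecule, so n(H₂) = 5.648 / 2 = 2.824 mol.
V = nRT/P = (2.824 × 8.314 × 280) / (176 × 10³ Pa) = 0.0373 m³ = 37.3 L.

37.3 L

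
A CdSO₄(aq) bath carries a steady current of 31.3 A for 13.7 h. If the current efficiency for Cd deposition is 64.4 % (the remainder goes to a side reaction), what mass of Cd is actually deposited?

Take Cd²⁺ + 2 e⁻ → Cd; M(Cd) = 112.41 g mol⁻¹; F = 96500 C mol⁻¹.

Q = I·t = 31.30 × 49320 = 1544000 C.
n(e⁻) = 1544000/96500 = 16.00 mol; theoretically n(Cd) = 16.00/2 = 7.999 mol, m_theo = 899.1 g.
At 64.4 % efficiency, m_actual = 0.644 × 899.1 = 579 g.

579 g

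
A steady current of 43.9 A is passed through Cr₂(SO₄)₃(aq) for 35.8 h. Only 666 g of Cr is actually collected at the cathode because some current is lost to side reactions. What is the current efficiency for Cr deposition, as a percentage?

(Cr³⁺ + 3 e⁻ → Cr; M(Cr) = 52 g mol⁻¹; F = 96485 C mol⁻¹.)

65.5 %

Q = I·t = 43.90 × 128880 = 5658000 C; n(e⁻) = 5658000/96485 = 58.64 mol.
Theoretical n(Cr) = n(e⁻)/3 = 19.55 mol, i.e. m_theo = 19.55 × 52 = 1016 g.
Efficiency = m_actual / m_theo = 666 / 1016 = 65.5 %.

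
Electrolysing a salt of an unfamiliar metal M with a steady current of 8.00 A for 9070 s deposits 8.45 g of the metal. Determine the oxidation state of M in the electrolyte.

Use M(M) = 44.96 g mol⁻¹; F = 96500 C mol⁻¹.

Q = I·t = 8.000 A × 9070.0 s = 72560 C, so n(e⁻) = 72560/96500 = 0.7519 mol.
n(M) deposited = 8.45 / 44.96 = 0.1879 mol.
Electrons per atom = n(e⁻)/n(M) = 0.7519 / 0.1879 = 4.00 ≈ 4, so the ion is M⁴⁺.

+4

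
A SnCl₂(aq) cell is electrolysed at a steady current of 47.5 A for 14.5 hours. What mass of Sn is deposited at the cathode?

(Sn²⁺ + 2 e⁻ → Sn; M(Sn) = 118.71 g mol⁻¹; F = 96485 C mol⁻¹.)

Q = I·t = 47.50 A × 52200 s = 2480000 C.
n(e⁻) = Q/F = 2480000 / 96485 = 25.70 mol.
Sn²⁺ + 2 e⁻ → Sn, so n(Sn) = n(e⁻)/2 = 12.85 mol.
m = n·M = 12.85 × 118.71 = 1530 g.

1530 g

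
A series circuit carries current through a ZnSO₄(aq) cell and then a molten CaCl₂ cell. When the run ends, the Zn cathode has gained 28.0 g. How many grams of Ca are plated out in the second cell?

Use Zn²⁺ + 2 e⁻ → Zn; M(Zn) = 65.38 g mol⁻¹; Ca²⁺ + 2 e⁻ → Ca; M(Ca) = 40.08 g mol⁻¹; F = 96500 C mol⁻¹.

17.2 g

n(Zn) = 28.0 / 65.38 = 0.4283 mol.
Since Zn²⁺ + 2 e⁻ → Zn, n(e⁻) passed = 2 × 0.4283 = 0.8565 mol.
Cells in series carry the same charge, so the same 0.8565 mol of electrons passes through cell 2.
Ca²⁺ + 2 e⁻ → Ca, so n(Ca) = 0.8565 / 2 = 0.4283 mol.
m(Ca) = 0.4283 × 40.08 = 17.2 g.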